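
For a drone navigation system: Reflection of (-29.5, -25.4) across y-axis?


Reflection over y-axis: (x,y) -> (-x,y)
(-29.5, -25.4) -> (29.5, -25.4)

(29.5, -25.4)


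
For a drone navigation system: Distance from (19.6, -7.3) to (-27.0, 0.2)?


dx=-46.6, dy=7.5
d^2 = (-46.6)^2 + 7.5^2 = 2227.81
d = sqrt(2227.81) = 47.1997

47.1997


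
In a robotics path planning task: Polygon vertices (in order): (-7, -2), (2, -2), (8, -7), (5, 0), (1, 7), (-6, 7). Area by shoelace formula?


Shoelace sum: ((-7)*(-2) - 2*(-2)) + (2*(-7) - 8*(-2)) + (8*0 - 5*(-7)) + (5*7 - 1*0) + (1*7 - (-6)*7) + ((-6)*(-2) - (-7)*7)
= 200
Area = |200|/2 = 100

100


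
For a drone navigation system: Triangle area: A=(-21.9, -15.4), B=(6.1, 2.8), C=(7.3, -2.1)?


Area = |x_A(y_B-y_C) + x_B(y_C-y_A) + x_C(y_A-y_B)|/2
= |(-107.31) + 81.13 + (-132.86)|/2
= 159.04/2 = 79.52

79.52


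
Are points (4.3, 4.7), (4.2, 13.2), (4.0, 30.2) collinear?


Cross product: (4.2-4.3)*(30.2-4.7) - (13.2-4.7)*(4-4.3)
= 0

Yes, collinear


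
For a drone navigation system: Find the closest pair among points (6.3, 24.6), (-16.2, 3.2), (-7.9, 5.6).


d(P0,P1) = 31.0517, d(P0,P2) = 23.72, d(P1,P2) = 8.64
Closest: P1 and P2

Closest pair: (-16.2, 3.2) and (-7.9, 5.6), distance = 8.64


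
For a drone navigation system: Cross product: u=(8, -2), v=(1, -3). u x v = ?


u x v = u_x*v_y - u_y*v_x = 8*(-3) - (-2)*1
= (-24) - (-2) = -22

-22


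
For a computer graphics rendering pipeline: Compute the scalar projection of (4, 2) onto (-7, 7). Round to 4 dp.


u.v = -14, |v| = sqrt(98) = 9.8995
Scalar projection = u.v / |v| = -14 / sqrt(98) = -1.4142

-1.4142


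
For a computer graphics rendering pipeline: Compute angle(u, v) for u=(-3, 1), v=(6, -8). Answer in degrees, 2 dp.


u.v = -26, |u| = sqrt(10) = 3.1623, |v| = sqrt(100) = 10
cos(theta) = u.v/(|u||v|) = -26/sqrt(1000) = -0.822192
theta = acos(-0.822192) = 145.3 degrees

145.3 degrees


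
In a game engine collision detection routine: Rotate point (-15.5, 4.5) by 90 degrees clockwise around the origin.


90° CW: (x,y) -> (y, -x)
(-15.5,4.5) -> (4.5, 15.5)

(4.5, 15.5)


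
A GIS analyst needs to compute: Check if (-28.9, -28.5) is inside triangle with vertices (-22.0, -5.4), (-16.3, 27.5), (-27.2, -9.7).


Cross products: AB x AP = 95.34, BC x BP = 141.68, CA x CP = -90.45
All same sign? no

No, outside


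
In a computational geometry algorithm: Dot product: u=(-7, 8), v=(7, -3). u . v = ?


u . v = u_x*v_x + u_y*v_y = (-7)*7 + 8*(-3)
= (-49) + (-24) = -73

-73


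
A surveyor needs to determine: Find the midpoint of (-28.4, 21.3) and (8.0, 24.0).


M = (((-28.4)+8)/2, (21.3+24)/2)
= (-10.2, 22.65)

(-10.2, 22.65)


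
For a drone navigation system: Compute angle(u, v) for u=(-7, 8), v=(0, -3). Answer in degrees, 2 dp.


u.v = -24, |u| = sqrt(113) = 10.6301, |v| = sqrt(9) = 3
cos(theta) = u.v/(|u||v|) = -24/sqrt(1017) = -0.752577
theta = acos(-0.752577) = 138.81 degrees

138.81 degrees


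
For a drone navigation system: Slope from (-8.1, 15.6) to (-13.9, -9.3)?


slope = (y2-y1)/(x2-x1) = ((-9.3)-15.6)/((-13.9)-(-8.1)) = (-24.9)/(-5.8) = 4.2931

4.2931


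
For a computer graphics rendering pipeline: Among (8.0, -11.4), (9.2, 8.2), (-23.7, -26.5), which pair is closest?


d(P0,P1) = 19.6367, d(P0,P2) = 35.1127, d(P1,P2) = 47.8174
Closest: P0 and P1

Closest pair: (8.0, -11.4) and (9.2, 8.2), distance = 19.6367


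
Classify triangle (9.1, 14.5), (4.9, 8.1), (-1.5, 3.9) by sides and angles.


Side lengths squared: AB^2=58.6, BC^2=58.6, CA^2=224.72
Sorted: [58.6, 58.6, 224.72]
By sides: Isosceles, By angles: Obtuse

Isosceles, Obtuse


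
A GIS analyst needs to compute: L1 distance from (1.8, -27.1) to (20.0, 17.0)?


|1.8-20| + |(-27.1)-17| = 18.2 + 44.1 = 62.3

62.3


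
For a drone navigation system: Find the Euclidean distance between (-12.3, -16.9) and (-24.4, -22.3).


dx=-12.1, dy=-5.4
d^2 = (-12.1)^2 + (-5.4)^2 = 175.57
d = sqrt(175.57) = 13.2503

13.2503


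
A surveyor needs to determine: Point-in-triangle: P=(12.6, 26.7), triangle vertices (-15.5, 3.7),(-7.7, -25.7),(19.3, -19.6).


Cross products: AB x AP = 1005.54, BC x BP = 1290.97, CA x CP = -1455.13
All same sign? no

No, outside


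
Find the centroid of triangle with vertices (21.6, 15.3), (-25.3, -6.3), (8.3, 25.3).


Centroid = ((x_A+x_B+x_C)/3, (y_A+y_B+y_C)/3)
= ((21.6+(-25.3)+8.3)/3, (15.3+(-6.3)+25.3)/3)
= (1.5333, 11.4333)

(1.5333, 11.4333)


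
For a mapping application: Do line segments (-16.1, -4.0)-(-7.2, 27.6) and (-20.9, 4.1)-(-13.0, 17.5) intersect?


Cross products: d1=-128.31, d2=2.07, d3=223.77, d4=93.39
d1*d2 < 0 and d3*d4 < 0? no

No, they don't intersect


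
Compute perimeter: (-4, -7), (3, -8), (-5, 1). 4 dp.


Sides: (-4, -7)->(3, -8): sqrt(50) = 7.071068, (3, -8)->(-5, 1): sqrt(145) = 12.041595, (-5, 1)->(-4, -7): sqrt(65) = 8.062258
Sum = 27.174921
Perimeter = 27.1749

27.1749


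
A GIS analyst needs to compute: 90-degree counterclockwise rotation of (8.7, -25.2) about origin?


90° CCW: (x,y) -> (-y, x)
(8.7,-25.2) -> (25.2, 8.7)

(25.2, 8.7)


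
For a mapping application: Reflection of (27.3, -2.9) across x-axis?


Reflection over x-axis: (x,y) -> (x,-y)
(27.3, -2.9) -> (27.3, 2.9)

(27.3, 2.9)


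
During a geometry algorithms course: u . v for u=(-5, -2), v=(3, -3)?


u . v = u_x*v_x + u_y*v_y = (-5)*3 + (-2)*(-3)
= (-15) + 6 = -9

-9


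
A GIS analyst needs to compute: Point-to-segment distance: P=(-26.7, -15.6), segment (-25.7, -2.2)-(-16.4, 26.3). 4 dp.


Project P onto AB: t = 0 (clamped to [0,1])
Closest point on segment: (-25.7, -2.2)
Distance: 13.4373

13.4373


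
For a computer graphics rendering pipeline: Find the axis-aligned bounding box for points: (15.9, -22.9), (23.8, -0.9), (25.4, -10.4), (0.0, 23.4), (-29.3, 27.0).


x range: [-29.3, 25.4]
y range: [-22.9, 27]
Bounding box: (-29.3,-22.9) to (25.4,27)

(-29.3,-22.9) to (25.4,27)


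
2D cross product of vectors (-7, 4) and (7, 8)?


u x v = u_x*v_y - u_y*v_x = (-7)*8 - 4*7
= (-56) - 28 = -84

-84


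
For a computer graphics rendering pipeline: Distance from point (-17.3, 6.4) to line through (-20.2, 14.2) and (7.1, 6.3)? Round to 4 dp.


|cross product| = 190.03
|line direction| = sqrt(807.7) = 28.4201
Distance = 190.03/sqrt(807.7) = 6.6865

6.6865


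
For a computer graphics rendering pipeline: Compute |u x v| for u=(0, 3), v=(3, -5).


|u x v| = |0*(-5) - 3*3|
= |0 - 9| = 9

9


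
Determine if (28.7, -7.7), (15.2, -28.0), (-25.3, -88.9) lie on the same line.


Cross product: (15.2-28.7)*((-88.9)-(-7.7)) - ((-28)-(-7.7))*((-25.3)-28.7)
= 0

Yes, collinear


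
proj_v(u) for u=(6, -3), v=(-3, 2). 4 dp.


u.v = -24, |v| = sqrt(13) = 3.6056
Scalar projection = u.v / |v| = -24 / sqrt(13) = -6.6564

-6.6564


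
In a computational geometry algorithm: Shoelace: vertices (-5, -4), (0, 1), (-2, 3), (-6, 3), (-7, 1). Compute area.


Shoelace sum: ((-5)*1 - 0*(-4)) + (0*3 - (-2)*1) + ((-2)*3 - (-6)*3) + ((-6)*1 - (-7)*3) + ((-7)*(-4) - (-5)*1)
= 57
Area = |57|/2 = 28.5

28.5


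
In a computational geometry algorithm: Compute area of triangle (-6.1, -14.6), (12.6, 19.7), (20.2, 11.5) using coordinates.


Area = |x_A(y_B-y_C) + x_B(y_C-y_A) + x_C(y_A-y_B)|/2
= |(-50.02) + 328.86 + (-692.86)|/2
= 414.02/2 = 207.01

207.01


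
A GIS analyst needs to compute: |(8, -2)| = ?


|u| = sqrt(8^2 + (-2)^2) = sqrt(68) = 8.2462

8.2462


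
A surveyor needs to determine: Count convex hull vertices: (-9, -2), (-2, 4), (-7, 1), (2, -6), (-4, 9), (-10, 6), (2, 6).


Convex hull vertices (CCW): (-10, 6), (-9, -2), (2, -6), (2, 6), (-4, 9)
Count = 5

5


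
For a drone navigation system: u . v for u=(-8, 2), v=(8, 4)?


u . v = u_x*v_x + u_y*v_y = (-8)*8 + 2*4
= (-64) + 8 = -56

-56


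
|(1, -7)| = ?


|u| = sqrt(1^2 + (-7)^2) = sqrt(50) = 7.0711

7.0711


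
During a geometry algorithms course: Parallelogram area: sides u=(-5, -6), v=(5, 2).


|u x v| = |(-5)*2 - (-6)*5|
= |(-10) - (-30)| = 20

20


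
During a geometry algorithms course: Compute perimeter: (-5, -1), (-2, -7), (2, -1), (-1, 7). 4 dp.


Sides: (-5, -1)->(-2, -7): sqrt(45) = 6.708204, (-2, -7)->(2, -1): sqrt(52) = 7.211103, (2, -1)->(-1, 7): sqrt(73) = 8.544004, (-1, 7)->(-5, -1): sqrt(80) = 8.944272
Sum = 31.407583
Perimeter = 31.4076

31.4076


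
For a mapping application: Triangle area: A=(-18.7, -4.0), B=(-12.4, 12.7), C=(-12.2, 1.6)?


Area = |x_A(y_B-y_C) + x_B(y_C-y_A) + x_C(y_A-y_B)|/2
= |(-207.57) + (-69.44) + 203.74|/2
= 73.27/2 = 36.635

36.635


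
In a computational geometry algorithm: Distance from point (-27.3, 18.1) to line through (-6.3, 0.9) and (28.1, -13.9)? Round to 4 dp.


|cross product| = 280.88
|line direction| = sqrt(1402.4) = 37.4486
Distance = 280.88/sqrt(1402.4) = 7.5004

7.5004


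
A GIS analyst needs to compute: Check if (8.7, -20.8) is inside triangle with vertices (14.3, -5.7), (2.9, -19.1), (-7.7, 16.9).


Cross products: AB x AP = 97.1, BC x BP = -190.78, CA x CP = -458.76
All same sign? no

No, outside


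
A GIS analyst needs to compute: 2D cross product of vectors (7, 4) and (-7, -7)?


u x v = u_x*v_y - u_y*v_x = 7*(-7) - 4*(-7)
= (-49) - (-28) = -21

-21


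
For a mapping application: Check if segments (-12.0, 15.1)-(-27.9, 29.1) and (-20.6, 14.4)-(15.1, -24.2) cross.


Cross products: d1=356.95, d2=243.01, d3=131.53, d4=245.47
d1*d2 < 0 and d3*d4 < 0? no

No, they don't intersect


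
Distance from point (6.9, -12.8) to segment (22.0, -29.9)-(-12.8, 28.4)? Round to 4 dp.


Project P onto AB: t = 0.3302 (clamped to [0,1])
Closest point on segment: (10.5074, -10.6467)
Distance: 4.2012

4.2012


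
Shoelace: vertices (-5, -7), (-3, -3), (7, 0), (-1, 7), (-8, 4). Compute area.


Shoelace sum: ((-5)*(-3) - (-3)*(-7)) + ((-3)*0 - 7*(-3)) + (7*7 - (-1)*0) + ((-1)*4 - (-8)*7) + ((-8)*(-7) - (-5)*4)
= 192
Area = |192|/2 = 96

96


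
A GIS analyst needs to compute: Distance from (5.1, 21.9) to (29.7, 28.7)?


dx=24.6, dy=6.8
d^2 = 24.6^2 + 6.8^2 = 651.4
d = sqrt(651.4) = 25.5225

25.5225


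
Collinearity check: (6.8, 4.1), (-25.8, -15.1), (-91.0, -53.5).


Cross product: ((-25.8)-6.8)*((-53.5)-4.1) - ((-15.1)-4.1)*((-91)-6.8)
= 0

Yes, collinear


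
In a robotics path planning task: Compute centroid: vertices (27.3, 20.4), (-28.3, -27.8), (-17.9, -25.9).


Centroid = ((x_A+x_B+x_C)/3, (y_A+y_B+y_C)/3)
= ((27.3+(-28.3)+(-17.9))/3, (20.4+(-27.8)+(-25.9))/3)
= (-6.3, -11.1)

(-6.3, -11.1)


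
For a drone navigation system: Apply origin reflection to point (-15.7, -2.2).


Reflection over origin: (x,y) -> (-x,-y)
(-15.7, -2.2) -> (15.7, 2.2)

(15.7, 2.2)


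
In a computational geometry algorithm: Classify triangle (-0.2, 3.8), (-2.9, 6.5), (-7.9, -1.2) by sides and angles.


Side lengths squared: AB^2=14.58, BC^2=84.29, CA^2=84.29
Sorted: [14.58, 84.29, 84.29]
By sides: Isosceles, By angles: Acute

Isosceles, Acute


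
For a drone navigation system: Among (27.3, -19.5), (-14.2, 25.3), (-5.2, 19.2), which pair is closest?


d(P0,P1) = 61.0679, d(P0,P2) = 50.5365, d(P1,P2) = 10.8724
Closest: P1 and P2

Closest pair: (-14.2, 25.3) and (-5.2, 19.2), distance = 10.8724


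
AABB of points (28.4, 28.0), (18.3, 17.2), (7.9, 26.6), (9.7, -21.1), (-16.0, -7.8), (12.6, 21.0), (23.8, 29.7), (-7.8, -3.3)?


x range: [-16, 28.4]
y range: [-21.1, 29.7]
Bounding box: (-16,-21.1) to (28.4,29.7)

(-16,-21.1) to (28.4,29.7)


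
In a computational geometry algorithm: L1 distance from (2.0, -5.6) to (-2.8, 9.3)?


|2-(-2.8)| + |(-5.6)-9.3| = 4.8 + 14.9 = 19.7

19.7


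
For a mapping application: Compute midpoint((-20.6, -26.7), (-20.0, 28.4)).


M = (((-20.6)+(-20))/2, ((-26.7)+28.4)/2)
= (-20.3, 0.85)

(-20.3, 0.85)


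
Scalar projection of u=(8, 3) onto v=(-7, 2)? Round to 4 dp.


u.v = -50, |v| = sqrt(53) = 7.2801
Scalar projection = u.v / |v| = -50 / sqrt(53) = -6.868

-6.868


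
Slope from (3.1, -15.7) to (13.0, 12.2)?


slope = (y2-y1)/(x2-x1) = (12.2-(-15.7))/(13-3.1) = 27.9/9.9 = 2.8182

2.8182


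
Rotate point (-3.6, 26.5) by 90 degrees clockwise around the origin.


90° CW: (x,y) -> (y, -x)
(-3.6,26.5) -> (26.5, 3.6)

(26.5, 3.6)


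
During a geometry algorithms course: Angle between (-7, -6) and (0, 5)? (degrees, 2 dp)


u.v = -30, |u| = sqrt(85) = 9.2195, |v| = sqrt(25) = 5
cos(theta) = u.v/(|u||v|) = -30/sqrt(2125) = -0.650791
theta = acos(-0.650791) = 130.6 degrees

130.6 degrees


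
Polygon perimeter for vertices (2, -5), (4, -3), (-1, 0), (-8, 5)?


Sides: (2, -5)->(4, -3): sqrt(8) = 2.828427, (4, -3)->(-1, 0): sqrt(34) = 5.830952, (-1, 0)->(-8, 5): sqrt(74) = 8.602325, (-8, 5)->(2, -5): sqrt(200) = 14.142136
Sum = 31.40384
Perimeter = 31.4038

31.4038


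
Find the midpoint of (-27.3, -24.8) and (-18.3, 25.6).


M = (((-27.3)+(-18.3))/2, ((-24.8)+25.6)/2)
= (-22.8, 0.4)

(-22.8, 0.4)


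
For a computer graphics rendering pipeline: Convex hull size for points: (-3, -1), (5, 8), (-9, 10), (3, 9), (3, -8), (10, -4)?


Convex hull vertices (CCW): (-9, 10), (-3, -1), (3, -8), (10, -4), (5, 8), (3, 9)
Count = 6

6


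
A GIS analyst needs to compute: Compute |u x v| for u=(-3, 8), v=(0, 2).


|u x v| = |(-3)*2 - 8*0|
= |(-6) - 0| = 6

6


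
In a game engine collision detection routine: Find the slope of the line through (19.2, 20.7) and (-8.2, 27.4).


slope = (y2-y1)/(x2-x1) = (27.4-20.7)/((-8.2)-19.2) = 6.7/(-27.4) = -0.2445

-0.2445


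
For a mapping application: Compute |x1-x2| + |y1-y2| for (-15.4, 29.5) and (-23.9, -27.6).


|(-15.4)-(-23.9)| + |29.5-(-27.6)| = 8.5 + 57.1 = 65.6

65.6


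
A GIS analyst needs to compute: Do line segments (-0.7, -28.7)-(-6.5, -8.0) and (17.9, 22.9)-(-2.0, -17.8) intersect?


Cross products: d1=269.82, d2=-378.17, d3=-684.3, d4=-36.31
d1*d2 < 0 and d3*d4 < 0? no

No, they don't intersect


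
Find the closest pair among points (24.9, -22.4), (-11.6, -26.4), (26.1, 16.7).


d(P0,P1) = 36.7185, d(P0,P2) = 39.1184, d(P1,P2) = 57.2617
Closest: P0 and P1

Closest pair: (24.9, -22.4) and (-11.6, -26.4), distance = 36.7185


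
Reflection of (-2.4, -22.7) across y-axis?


Reflection over y-axis: (x,y) -> (-x,y)
(-2.4, -22.7) -> (2.4, -22.7)

(2.4, -22.7)


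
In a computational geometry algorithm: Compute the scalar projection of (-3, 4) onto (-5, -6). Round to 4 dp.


u.v = -9, |v| = sqrt(61) = 7.8102
Scalar projection = u.v / |v| = -9 / sqrt(61) = -1.1523

-1.1523


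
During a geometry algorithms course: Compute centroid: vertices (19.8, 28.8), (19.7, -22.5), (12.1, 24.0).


Centroid = ((x_A+x_B+x_C)/3, (y_A+y_B+y_C)/3)
= ((19.8+19.7+12.1)/3, (28.8+(-22.5)+24)/3)
= (17.2, 10.1)

(17.2, 10.1)


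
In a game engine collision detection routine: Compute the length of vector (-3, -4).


|u| = sqrt((-3)^2 + (-4)^2) = sqrt(25) = 5

5


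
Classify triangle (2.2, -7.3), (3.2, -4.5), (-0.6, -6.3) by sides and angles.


Side lengths squared: AB^2=8.84, BC^2=17.68, CA^2=8.84
Sorted: [8.84, 8.84, 17.68]
By sides: Isosceles, By angles: Right

Isosceles, Right


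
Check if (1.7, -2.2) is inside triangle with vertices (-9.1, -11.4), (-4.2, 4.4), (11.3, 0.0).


Cross products: AB x AP = -125.56, BC x BP = -76.34, CA x CP = -64.56
All same sign? yes

Yes, inside


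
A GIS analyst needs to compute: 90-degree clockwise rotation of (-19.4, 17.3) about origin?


90° CW: (x,y) -> (y, -x)
(-19.4,17.3) -> (17.3, 19.4)

(17.3, 19.4)


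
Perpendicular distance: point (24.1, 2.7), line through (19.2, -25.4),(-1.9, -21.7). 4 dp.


|cross product| = 611.04
|line direction| = sqrt(458.9) = 21.422
Distance = 611.04/sqrt(458.9) = 28.524

28.524


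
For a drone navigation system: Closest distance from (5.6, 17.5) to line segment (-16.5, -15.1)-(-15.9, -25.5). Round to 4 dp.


Project P onto AB: t = 0 (clamped to [0,1])
Closest point on segment: (-16.5, -15.1)
Distance: 39.3849

39.3849


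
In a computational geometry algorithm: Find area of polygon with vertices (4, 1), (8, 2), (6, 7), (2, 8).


Shoelace sum: (4*2 - 8*1) + (8*7 - 6*2) + (6*8 - 2*7) + (2*1 - 4*8)
= 48
Area = |48|/2 = 24

24


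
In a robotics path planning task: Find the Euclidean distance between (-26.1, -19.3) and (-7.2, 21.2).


dx=18.9, dy=40.5
d^2 = 18.9^2 + 40.5^2 = 1997.46
d = sqrt(1997.46) = 44.693

44.693


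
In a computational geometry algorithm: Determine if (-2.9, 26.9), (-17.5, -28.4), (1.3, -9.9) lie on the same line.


Cross product: ((-17.5)-(-2.9))*((-9.9)-26.9) - ((-28.4)-26.9)*(1.3-(-2.9))
= 769.54

No, not collinear


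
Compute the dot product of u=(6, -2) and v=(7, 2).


u . v = u_x*v_x + u_y*v_y = 6*7 + (-2)*2
= 42 + (-4) = 38

38


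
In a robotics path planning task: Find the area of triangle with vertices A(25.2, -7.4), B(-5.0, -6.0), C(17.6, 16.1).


Area = |x_A(y_B-y_C) + x_B(y_C-y_A) + x_C(y_A-y_B)|/2
= |(-556.92) + (-117.5) + (-24.64)|/2
= 699.06/2 = 349.53

349.53


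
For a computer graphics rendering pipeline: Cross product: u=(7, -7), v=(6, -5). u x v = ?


u x v = u_x*v_y - u_y*v_x = 7*(-5) - (-7)*6
= (-35) - (-42) = 7

7


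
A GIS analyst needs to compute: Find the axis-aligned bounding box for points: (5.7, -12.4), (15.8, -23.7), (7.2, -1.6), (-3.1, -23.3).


x range: [-3.1, 15.8]
y range: [-23.7, -1.6]
Bounding box: (-3.1,-23.7) to (15.8,-1.6)

(-3.1,-23.7) to (15.8,-1.6)


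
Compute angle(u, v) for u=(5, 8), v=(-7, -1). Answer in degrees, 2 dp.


u.v = -43, |u| = sqrt(89) = 9.434, |v| = sqrt(50) = 7.0711
cos(theta) = u.v/(|u||v|) = -43/sqrt(4450) = -0.644597
theta = acos(-0.644597) = 130.14 degrees

130.14 degrees


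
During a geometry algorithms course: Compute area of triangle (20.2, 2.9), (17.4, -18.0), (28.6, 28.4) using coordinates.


Area = |x_A(y_B-y_C) + x_B(y_C-y_A) + x_C(y_A-y_B)|/2
= |(-937.28) + 443.7 + 597.74|/2
= 104.16/2 = 52.08

52.08


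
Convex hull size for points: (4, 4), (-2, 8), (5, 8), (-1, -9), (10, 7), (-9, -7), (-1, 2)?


Convex hull vertices (CCW): (-9, -7), (-1, -9), (10, 7), (5, 8), (-2, 8)
Count = 5

5


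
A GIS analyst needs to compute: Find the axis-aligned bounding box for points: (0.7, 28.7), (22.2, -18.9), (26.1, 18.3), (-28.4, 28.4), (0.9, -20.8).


x range: [-28.4, 26.1]
y range: [-20.8, 28.7]
Bounding box: (-28.4,-20.8) to (26.1,28.7)

(-28.4,-20.8) to (26.1,28.7)


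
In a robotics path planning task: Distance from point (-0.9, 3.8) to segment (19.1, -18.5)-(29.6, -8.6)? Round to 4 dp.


Project P onto AB: t = 0.0517 (clamped to [0,1])
Closest point on segment: (19.643, -17.988)
Distance: 29.9455

29.9455


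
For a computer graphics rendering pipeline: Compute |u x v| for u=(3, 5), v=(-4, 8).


|u x v| = |3*8 - 5*(-4)|
= |24 - (-20)| = 44

44


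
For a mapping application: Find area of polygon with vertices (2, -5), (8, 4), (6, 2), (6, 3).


Shoelace sum: (2*4 - 8*(-5)) + (8*2 - 6*4) + (6*3 - 6*2) + (6*(-5) - 2*3)
= 10
Area = |10|/2 = 5

5


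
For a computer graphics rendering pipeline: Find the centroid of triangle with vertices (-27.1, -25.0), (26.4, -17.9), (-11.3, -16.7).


Centroid = ((x_A+x_B+x_C)/3, (y_A+y_B+y_C)/3)
= (((-27.1)+26.4+(-11.3))/3, ((-25)+(-17.9)+(-16.7))/3)
= (-4, -19.8667)

(-4, -19.8667)


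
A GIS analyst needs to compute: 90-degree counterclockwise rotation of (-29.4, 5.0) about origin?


90° CCW: (x,y) -> (-y, x)
(-29.4,5) -> (-5, -29.4)

(-5, -29.4)


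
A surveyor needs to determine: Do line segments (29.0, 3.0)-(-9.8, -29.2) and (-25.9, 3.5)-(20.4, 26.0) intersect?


Cross products: d1=-1258.4, d2=-1876.26, d3=-1787.18, d4=-1169.32
d1*d2 < 0 and d3*d4 < 0? no

No, they don't intersect


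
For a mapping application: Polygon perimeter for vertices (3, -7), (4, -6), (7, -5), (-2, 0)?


Sides: (3, -7)->(4, -6): sqrt(2) = 1.414214, (4, -6)->(7, -5): sqrt(10) = 3.162278, (7, -5)->(-2, 0): sqrt(106) = 10.29563, (-2, 0)->(3, -7): sqrt(74) = 8.602325
Sum = 23.474447
Perimeter = 23.4744

23.4744


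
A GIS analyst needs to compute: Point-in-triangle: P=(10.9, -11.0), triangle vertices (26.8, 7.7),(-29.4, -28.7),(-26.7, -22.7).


Cross products: AB x AP = 472.18, BC x BP = -194.01, CA x CP = -517.09
All same sign? no

No, outside


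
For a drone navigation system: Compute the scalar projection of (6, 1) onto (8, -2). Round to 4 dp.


u.v = 46, |v| = sqrt(68) = 8.2462
Scalar projection = u.v / |v| = 46 / sqrt(68) = 5.5783

5.5783


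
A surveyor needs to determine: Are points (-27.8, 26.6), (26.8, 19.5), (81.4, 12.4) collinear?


Cross product: (26.8-(-27.8))*(12.4-26.6) - (19.5-26.6)*(81.4-(-27.8))
= 0

Yes, collinear


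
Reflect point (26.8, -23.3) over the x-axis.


Reflection over x-axis: (x,y) -> (x,-y)
(26.8, -23.3) -> (26.8, 23.3)

(26.8, 23.3)


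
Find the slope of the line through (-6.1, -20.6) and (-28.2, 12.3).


slope = (y2-y1)/(x2-x1) = (12.3-(-20.6))/((-28.2)-(-6.1)) = 32.9/(-22.1) = -1.4887

-1.4887


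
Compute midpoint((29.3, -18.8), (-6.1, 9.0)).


M = ((29.3+(-6.1))/2, ((-18.8)+9)/2)
= (11.6, -4.9)

(11.6, -4.9)


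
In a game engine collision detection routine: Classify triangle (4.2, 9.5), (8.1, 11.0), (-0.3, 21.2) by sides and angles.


Side lengths squared: AB^2=17.46, BC^2=174.6, CA^2=157.14
Sorted: [17.46, 157.14, 174.6]
By sides: Scalene, By angles: Right

Scalene, Right


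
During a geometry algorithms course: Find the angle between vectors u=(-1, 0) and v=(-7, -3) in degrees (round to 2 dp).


u.v = 7, |u| = sqrt(1) = 1, |v| = sqrt(58) = 7.6158
cos(theta) = u.v/(|u||v|) = 7/sqrt(58) = 0.919145
theta = acos(0.919145) = 23.2 degrees

23.2 degrees


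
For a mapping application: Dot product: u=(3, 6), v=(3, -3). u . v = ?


u . v = u_x*v_x + u_y*v_y = 3*3 + 6*(-3)
= 9 + (-18) = -9

-9


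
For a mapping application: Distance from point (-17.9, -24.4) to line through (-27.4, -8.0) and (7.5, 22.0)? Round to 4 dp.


|cross product| = 857.36
|line direction| = sqrt(2118.01) = 46.0218
Distance = 857.36/sqrt(2118.01) = 18.6294

18.6294


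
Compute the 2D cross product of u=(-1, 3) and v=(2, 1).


u x v = u_x*v_y - u_y*v_x = (-1)*1 - 3*2
= (-1) - 6 = -7

-7


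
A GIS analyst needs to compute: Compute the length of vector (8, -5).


|u| = sqrt(8^2 + (-5)^2) = sqrt(89) = 9.434

9.434


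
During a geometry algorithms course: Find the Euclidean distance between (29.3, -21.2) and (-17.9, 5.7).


dx=-47.2, dy=26.9
d^2 = (-47.2)^2 + 26.9^2 = 2951.45
d = sqrt(2951.45) = 54.3272

54.3272


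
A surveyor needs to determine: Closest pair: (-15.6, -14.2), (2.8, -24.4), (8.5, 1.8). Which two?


d(P0,P1) = 21.0381, d(P0,P2) = 28.9277, d(P1,P2) = 26.8129
Closest: P0 and P1

Closest pair: (-15.6, -14.2) and (2.8, -24.4), distance = 21.0381


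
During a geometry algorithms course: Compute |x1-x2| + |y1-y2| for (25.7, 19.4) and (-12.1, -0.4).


|25.7-(-12.1)| + |19.4-(-0.4)| = 37.8 + 19.8 = 57.6

57.6


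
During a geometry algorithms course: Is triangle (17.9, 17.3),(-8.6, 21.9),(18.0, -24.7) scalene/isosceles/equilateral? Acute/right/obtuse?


Side lengths squared: AB^2=723.41, BC^2=2879.12, CA^2=1764.01
Sorted: [723.41, 1764.01, 2879.12]
By sides: Scalene, By angles: Obtuse

Scalene, Obtuse


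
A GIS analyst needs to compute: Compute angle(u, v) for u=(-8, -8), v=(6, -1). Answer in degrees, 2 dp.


u.v = -40, |u| = sqrt(128) = 11.3137, |v| = sqrt(37) = 6.0828
cos(theta) = u.v/(|u||v|) = -40/sqrt(4736) = -0.581238
theta = acos(-0.581238) = 125.54 degrees

125.54 degrees


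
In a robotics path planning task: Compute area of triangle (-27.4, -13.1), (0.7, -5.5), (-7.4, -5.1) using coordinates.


Area = |x_A(y_B-y_C) + x_B(y_C-y_A) + x_C(y_A-y_B)|/2
= |10.96 + 5.6 + 56.24|/2
= 72.8/2 = 36.4

36.4


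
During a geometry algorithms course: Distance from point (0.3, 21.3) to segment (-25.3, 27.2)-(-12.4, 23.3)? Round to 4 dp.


Project P onto AB: t = 1 (clamped to [0,1])
Closest point on segment: (-12.4, 23.3)
Distance: 12.8565

12.8565


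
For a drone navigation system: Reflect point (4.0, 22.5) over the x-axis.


Reflection over x-axis: (x,y) -> (x,-y)
(4, 22.5) -> (4, -22.5)

(4, -22.5)


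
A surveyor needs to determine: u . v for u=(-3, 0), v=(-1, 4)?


u . v = u_x*v_x + u_y*v_y = (-3)*(-1) + 0*4
= 3 + 0 = 3

3


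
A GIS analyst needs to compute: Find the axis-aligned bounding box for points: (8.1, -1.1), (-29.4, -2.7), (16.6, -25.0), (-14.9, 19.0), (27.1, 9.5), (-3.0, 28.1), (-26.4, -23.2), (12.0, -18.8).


x range: [-29.4, 27.1]
y range: [-25, 28.1]
Bounding box: (-29.4,-25) to (27.1,28.1)

(-29.4,-25) to (27.1,28.1)


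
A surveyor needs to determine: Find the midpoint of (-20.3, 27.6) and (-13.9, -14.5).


M = (((-20.3)+(-13.9))/2, (27.6+(-14.5))/2)
= (-17.1, 6.55)

(-17.1, 6.55)


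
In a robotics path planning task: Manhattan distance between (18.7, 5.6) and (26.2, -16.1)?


|18.7-26.2| + |5.6-(-16.1)| = 7.5 + 21.7 = 29.2

29.2


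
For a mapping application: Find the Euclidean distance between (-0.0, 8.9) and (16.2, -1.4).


dx=16.2, dy=-10.3
d^2 = 16.2^2 + (-10.3)^2 = 368.53
d = sqrt(368.53) = 19.1971

19.1971


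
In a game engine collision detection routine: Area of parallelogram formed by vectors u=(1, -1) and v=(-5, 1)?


|u x v| = |1*1 - (-1)*(-5)|
= |1 - 5| = 4

4


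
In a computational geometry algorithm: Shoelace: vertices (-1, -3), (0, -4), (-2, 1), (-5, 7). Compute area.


Shoelace sum: ((-1)*(-4) - 0*(-3)) + (0*1 - (-2)*(-4)) + ((-2)*7 - (-5)*1) + ((-5)*(-3) - (-1)*7)
= 9
Area = |9|/2 = 4.5

4.5


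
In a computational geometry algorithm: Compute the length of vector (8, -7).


|u| = sqrt(8^2 + (-7)^2) = sqrt(113) = 10.6301

10.6301


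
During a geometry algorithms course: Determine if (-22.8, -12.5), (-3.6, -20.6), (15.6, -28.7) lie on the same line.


Cross product: ((-3.6)-(-22.8))*((-28.7)-(-12.5)) - ((-20.6)-(-12.5))*(15.6-(-22.8))
= 0

Yes, collinear


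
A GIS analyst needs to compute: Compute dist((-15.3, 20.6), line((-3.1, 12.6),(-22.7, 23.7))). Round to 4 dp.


|cross product| = 21.38
|line direction| = sqrt(507.37) = 22.5249
Distance = 21.38/sqrt(507.37) = 0.9492

0.9492


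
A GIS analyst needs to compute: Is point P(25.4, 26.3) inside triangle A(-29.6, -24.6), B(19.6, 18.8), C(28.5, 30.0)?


Cross products: AB x AP = 117.28, BC x BP = 1.79, CA x CP = 45.71
All same sign? yes

Yes, inside


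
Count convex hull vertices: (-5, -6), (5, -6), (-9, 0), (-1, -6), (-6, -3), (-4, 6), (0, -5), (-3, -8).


Convex hull vertices (CCW): (-9, 0), (-5, -6), (-3, -8), (5, -6), (-4, 6)
Count = 5

5


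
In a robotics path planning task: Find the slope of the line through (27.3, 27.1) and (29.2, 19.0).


slope = (y2-y1)/(x2-x1) = (19-27.1)/(29.2-27.3) = (-8.1)/1.9 = -4.2632

-4.2632


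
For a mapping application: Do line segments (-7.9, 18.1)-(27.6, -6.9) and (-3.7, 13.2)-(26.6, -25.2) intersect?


Cross products: d1=-12.81, d2=592.89, d3=-68.95, d4=-674.65
d1*d2 < 0 and d3*d4 < 0? no

No, they don't intersect


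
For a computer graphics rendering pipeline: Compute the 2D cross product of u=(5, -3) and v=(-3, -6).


u x v = u_x*v_y - u_y*v_x = 5*(-6) - (-3)*(-3)
= (-30) - 9 = -39

-39


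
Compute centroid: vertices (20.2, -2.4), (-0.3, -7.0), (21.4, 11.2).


Centroid = ((x_A+x_B+x_C)/3, (y_A+y_B+y_C)/3)
= ((20.2+(-0.3)+21.4)/3, ((-2.4)+(-7)+11.2)/3)
= (13.7667, 0.6)

(13.7667, 0.6)


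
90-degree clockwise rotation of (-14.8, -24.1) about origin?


90° CW: (x,y) -> (y, -x)
(-14.8,-24.1) -> (-24.1, 14.8)

(-24.1, 14.8)


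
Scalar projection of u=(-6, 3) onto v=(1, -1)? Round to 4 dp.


u.v = -9, |v| = sqrt(2) = 1.4142
Scalar projection = u.v / |v| = -9 / sqrt(2) = -6.364

-6.364


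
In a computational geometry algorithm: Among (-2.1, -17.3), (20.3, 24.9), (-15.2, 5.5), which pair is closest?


d(P0,P1) = 47.7766, d(P0,P2) = 26.2954, d(P1,P2) = 40.455
Closest: P0 and P2

Closest pair: (-2.1, -17.3) and (-15.2, 5.5), distance = 26.2954


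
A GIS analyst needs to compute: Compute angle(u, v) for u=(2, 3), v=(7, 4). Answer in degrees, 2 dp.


u.v = 26, |u| = sqrt(13) = 3.6056, |v| = sqrt(65) = 8.0623
cos(theta) = u.v/(|u||v|) = 26/sqrt(845) = 0.894427
theta = acos(0.894427) = 26.57 degrees

26.57 degrees


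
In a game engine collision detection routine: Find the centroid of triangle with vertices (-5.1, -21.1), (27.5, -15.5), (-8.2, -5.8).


Centroid = ((x_A+x_B+x_C)/3, (y_A+y_B+y_C)/3)
= (((-5.1)+27.5+(-8.2))/3, ((-21.1)+(-15.5)+(-5.8))/3)
= (4.7333, -14.1333)

(4.7333, -14.1333)


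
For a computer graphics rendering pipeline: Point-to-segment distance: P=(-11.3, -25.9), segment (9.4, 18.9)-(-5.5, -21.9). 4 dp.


Project P onto AB: t = 1 (clamped to [0,1])
Closest point on segment: (-5.5, -21.9)
Distance: 7.0456

7.0456


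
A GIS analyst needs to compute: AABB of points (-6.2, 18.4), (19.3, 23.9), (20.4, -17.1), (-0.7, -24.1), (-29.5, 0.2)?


x range: [-29.5, 20.4]
y range: [-24.1, 23.9]
Bounding box: (-29.5,-24.1) to (20.4,23.9)

(-29.5,-24.1) to (20.4,23.9)


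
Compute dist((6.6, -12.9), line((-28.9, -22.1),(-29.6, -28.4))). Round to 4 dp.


|cross product| = 217.21
|line direction| = sqrt(40.18) = 6.3388
Distance = 217.21/sqrt(40.18) = 34.2669

34.2669


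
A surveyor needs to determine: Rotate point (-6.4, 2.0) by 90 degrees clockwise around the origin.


90° CW: (x,y) -> (y, -x)
(-6.4,2) -> (2, 6.4)

(2, 6.4)


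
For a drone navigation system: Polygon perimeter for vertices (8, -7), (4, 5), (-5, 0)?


Sides: (8, -7)->(4, 5): sqrt(160) = 12.649111, (4, 5)->(-5, 0): sqrt(106) = 10.29563, (-5, 0)->(8, -7): sqrt(218) = 14.764823
Sum = 37.709564
Perimeter = 37.7096

37.7096


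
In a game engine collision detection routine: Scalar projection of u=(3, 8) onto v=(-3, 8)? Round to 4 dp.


u.v = 55, |v| = sqrt(73) = 8.544
Scalar projection = u.v / |v| = 55 / sqrt(73) = 6.4373

6.4373


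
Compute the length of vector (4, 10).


|u| = sqrt(4^2 + 10^2) = sqrt(116) = 10.7703

10.7703


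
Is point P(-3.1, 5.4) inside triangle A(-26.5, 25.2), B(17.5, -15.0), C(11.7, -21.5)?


Cross products: AB x AP = 69.48, BC x BP = -252.22, CA x CP = -336.42
All same sign? no

No, outside


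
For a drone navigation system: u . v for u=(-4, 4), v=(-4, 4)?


u . v = u_x*v_x + u_y*v_y = (-4)*(-4) + 4*4
= 16 + 16 = 32

32


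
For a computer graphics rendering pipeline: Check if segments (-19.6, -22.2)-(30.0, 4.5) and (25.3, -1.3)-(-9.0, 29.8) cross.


Cross products: d1=2113.26, d2=-345.11, d3=-162.19, d4=2296.18
d1*d2 < 0 and d3*d4 < 0? yes

Yes, they intersect


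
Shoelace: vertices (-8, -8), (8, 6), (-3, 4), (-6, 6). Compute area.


Shoelace sum: ((-8)*6 - 8*(-8)) + (8*4 - (-3)*6) + ((-3)*6 - (-6)*4) + ((-6)*(-8) - (-8)*6)
= 168
Area = |168|/2 = 84

84


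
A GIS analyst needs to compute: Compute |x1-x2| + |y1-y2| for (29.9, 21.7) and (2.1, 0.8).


|29.9-2.1| + |21.7-0.8| = 27.8 + 20.9 = 48.7

48.7


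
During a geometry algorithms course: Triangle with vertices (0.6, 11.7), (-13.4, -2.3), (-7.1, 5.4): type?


Side lengths squared: AB^2=392, BC^2=98.98, CA^2=98.98
Sorted: [98.98, 98.98, 392]
By sides: Isosceles, By angles: Obtuse

Isosceles, Obtuse


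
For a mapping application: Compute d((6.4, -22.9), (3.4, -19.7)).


dx=-3, dy=3.2
d^2 = (-3)^2 + 3.2^2 = 19.24
d = sqrt(19.24) = 4.3863

4.3863


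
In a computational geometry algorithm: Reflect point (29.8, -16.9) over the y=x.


Reflection over y=x: (x,y) -> (y,x)
(29.8, -16.9) -> (-16.9, 29.8)

(-16.9, 29.8)


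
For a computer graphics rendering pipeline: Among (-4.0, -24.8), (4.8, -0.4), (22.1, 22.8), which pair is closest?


d(P0,P1) = 25.9384, d(P0,P2) = 54.286, d(P1,P2) = 28.9401
Closest: P0 and P1

Closest pair: (-4.0, -24.8) and (4.8, -0.4), distance = 25.9384


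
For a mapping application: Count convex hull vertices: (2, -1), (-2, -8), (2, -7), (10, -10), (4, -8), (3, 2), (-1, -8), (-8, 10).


Convex hull vertices (CCW): (-8, 10), (-2, -8), (10, -10), (3, 2)
Count = 4

4


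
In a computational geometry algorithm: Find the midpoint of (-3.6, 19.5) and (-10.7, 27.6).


M = (((-3.6)+(-10.7))/2, (19.5+27.6)/2)
= (-7.15, 23.55)

(-7.15, 23.55)


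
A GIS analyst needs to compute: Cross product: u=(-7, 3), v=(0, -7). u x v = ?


u x v = u_x*v_y - u_y*v_x = (-7)*(-7) - 3*0
= 49 - 0 = 49

49


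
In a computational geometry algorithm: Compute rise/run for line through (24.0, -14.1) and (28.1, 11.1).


slope = (y2-y1)/(x2-x1) = (11.1-(-14.1))/(28.1-24) = 25.2/4.1 = 6.1463

6.1463


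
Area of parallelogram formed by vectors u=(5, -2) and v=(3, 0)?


|u x v| = |5*0 - (-2)*3|
= |0 - (-6)| = 6

6


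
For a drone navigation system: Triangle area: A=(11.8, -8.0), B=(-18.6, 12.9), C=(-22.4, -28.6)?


Area = |x_A(y_B-y_C) + x_B(y_C-y_A) + x_C(y_A-y_B)|/2
= |489.7 + 383.16 + 468.16|/2
= 1341.02/2 = 670.51

670.51


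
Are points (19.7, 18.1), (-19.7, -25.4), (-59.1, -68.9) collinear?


Cross product: ((-19.7)-19.7)*((-68.9)-18.1) - ((-25.4)-18.1)*((-59.1)-19.7)
= 0

Yes, collinear


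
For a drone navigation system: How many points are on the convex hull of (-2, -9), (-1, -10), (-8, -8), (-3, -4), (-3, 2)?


Convex hull vertices (CCW): (-8, -8), (-1, -10), (-3, 2)
Count = 3

3


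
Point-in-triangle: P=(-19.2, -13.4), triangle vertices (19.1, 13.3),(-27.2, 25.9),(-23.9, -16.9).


Cross products: AB x AP = 1718.79, BC x BP = 212.71, CA x CP = 8.56
All same sign? yes

Yes, inside


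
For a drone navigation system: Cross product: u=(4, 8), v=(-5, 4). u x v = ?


u x v = u_x*v_y - u_y*v_x = 4*4 - 8*(-5)
= 16 - (-40) = 56

56


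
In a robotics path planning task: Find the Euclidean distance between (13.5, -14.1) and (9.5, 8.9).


dx=-4, dy=23
d^2 = (-4)^2 + 23^2 = 545
d = sqrt(545) = 23.3452

23.3452


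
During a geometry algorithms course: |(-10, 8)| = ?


|u| = sqrt((-10)^2 + 8^2) = sqrt(164) = 12.8062

12.8062


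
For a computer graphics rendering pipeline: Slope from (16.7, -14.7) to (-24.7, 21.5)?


slope = (y2-y1)/(x2-x1) = (21.5-(-14.7))/((-24.7)-16.7) = 36.2/(-41.4) = -0.8744

-0.8744


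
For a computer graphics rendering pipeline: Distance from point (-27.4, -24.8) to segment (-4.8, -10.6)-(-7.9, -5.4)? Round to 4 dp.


Project P onto AB: t = 0 (clamped to [0,1])
Closest point on segment: (-4.8, -10.6)
Distance: 26.6908

26.6908


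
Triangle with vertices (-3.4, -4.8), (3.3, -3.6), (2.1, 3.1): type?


Side lengths squared: AB^2=46.33, BC^2=46.33, CA^2=92.66
Sorted: [46.33, 46.33, 92.66]
By sides: Isosceles, By angles: Right

Isosceles, Right


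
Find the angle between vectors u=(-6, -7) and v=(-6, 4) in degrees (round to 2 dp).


u.v = 8, |u| = sqrt(85) = 9.2195, |v| = sqrt(52) = 7.2111
cos(theta) = u.v/(|u||v|) = 8/sqrt(4420) = 0.120331
theta = acos(0.120331) = 83.09 degrees

83.09 degrees


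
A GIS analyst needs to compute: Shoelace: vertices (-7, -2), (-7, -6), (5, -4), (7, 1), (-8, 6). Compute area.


Shoelace sum: ((-7)*(-6) - (-7)*(-2)) + ((-7)*(-4) - 5*(-6)) + (5*1 - 7*(-4)) + (7*6 - (-8)*1) + ((-8)*(-2) - (-7)*6)
= 227
Area = |227|/2 = 113.5

113.5


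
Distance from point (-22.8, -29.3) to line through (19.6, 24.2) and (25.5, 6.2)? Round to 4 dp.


|cross product| = 1078.85
|line direction| = sqrt(358.81) = 18.9423
Distance = 1078.85/sqrt(358.81) = 56.9546

56.9546


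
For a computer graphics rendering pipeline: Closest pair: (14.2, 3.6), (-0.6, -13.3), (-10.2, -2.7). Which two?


d(P0,P1) = 22.4644, d(P0,P2) = 25.2002, d(P1,P2) = 14.301
Closest: P1 and P2

Closest pair: (-0.6, -13.3) and (-10.2, -2.7), distance = 14.301


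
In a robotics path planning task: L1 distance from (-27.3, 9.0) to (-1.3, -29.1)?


|(-27.3)-(-1.3)| + |9-(-29.1)| = 26 + 38.1 = 64.1

64.1


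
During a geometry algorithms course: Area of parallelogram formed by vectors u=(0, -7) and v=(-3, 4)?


|u x v| = |0*4 - (-7)*(-3)|
= |0 - 21| = 21

21


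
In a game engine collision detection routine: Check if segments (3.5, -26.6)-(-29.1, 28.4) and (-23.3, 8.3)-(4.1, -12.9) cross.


Cross products: d1=-388.1, d2=427.78, d3=336.26, d4=-479.62
d1*d2 < 0 and d3*d4 < 0? yes

Yes, they intersect


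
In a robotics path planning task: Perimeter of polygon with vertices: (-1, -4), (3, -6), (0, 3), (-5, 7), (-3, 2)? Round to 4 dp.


Sides: (-1, -4)->(3, -6): sqrt(20) = 4.472136, (3, -6)->(0, 3): sqrt(90) = 9.486833, (0, 3)->(-5, 7): sqrt(41) = 6.403124, (-5, 7)->(-3, 2): sqrt(29) = 5.385165, (-3, 2)->(-1, -4): sqrt(40) = 6.324555
Sum = 32.071813
Perimeter = 32.0718

32.0718


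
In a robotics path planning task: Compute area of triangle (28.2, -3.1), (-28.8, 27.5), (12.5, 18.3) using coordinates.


Area = |x_A(y_B-y_C) + x_B(y_C-y_A) + x_C(y_A-y_B)|/2
= |259.44 + (-616.32) + (-382.5)|/2
= 739.38/2 = 369.69

369.69


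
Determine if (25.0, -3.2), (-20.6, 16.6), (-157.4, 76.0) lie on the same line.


Cross product: ((-20.6)-25)*(76-(-3.2)) - (16.6-(-3.2))*((-157.4)-25)
= 0

Yes, collinear


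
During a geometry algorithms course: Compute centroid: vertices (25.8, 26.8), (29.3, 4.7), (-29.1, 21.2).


Centroid = ((x_A+x_B+x_C)/3, (y_A+y_B+y_C)/3)
= ((25.8+29.3+(-29.1))/3, (26.8+4.7+21.2)/3)
= (8.6667, 17.5667)

(8.6667, 17.5667)


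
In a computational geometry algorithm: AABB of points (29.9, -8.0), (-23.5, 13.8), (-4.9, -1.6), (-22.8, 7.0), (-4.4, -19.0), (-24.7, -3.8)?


x range: [-24.7, 29.9]
y range: [-19, 13.8]
Bounding box: (-24.7,-19) to (29.9,13.8)

(-24.7,-19) to (29.9,13.8)


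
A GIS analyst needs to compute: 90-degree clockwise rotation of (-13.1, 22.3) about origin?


90° CW: (x,y) -> (y, -x)
(-13.1,22.3) -> (22.3, 13.1)

(22.3, 13.1)


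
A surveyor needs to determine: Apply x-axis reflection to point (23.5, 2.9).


Reflection over x-axis: (x,y) -> (x,-y)
(23.5, 2.9) -> (23.5, -2.9)

(23.5, -2.9)


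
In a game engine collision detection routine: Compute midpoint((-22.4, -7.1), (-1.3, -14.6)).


M = (((-22.4)+(-1.3))/2, ((-7.1)+(-14.6))/2)
= (-11.85, -10.85)

(-11.85, -10.85)


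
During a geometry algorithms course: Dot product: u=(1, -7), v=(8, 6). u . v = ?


u . v = u_x*v_x + u_y*v_y = 1*8 + (-7)*6
= 8 + (-42) = -34

-34


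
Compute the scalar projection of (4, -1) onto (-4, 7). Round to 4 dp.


u.v = -23, |v| = sqrt(65) = 8.0623
Scalar projection = u.v / |v| = -23 / sqrt(65) = -2.8528

-2.8528


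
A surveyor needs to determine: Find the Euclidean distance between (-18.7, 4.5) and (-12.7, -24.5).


dx=6, dy=-29
d^2 = 6^2 + (-29)^2 = 877
d = sqrt(877) = 29.6142

29.6142


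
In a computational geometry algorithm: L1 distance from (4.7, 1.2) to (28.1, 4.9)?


|4.7-28.1| + |1.2-4.9| = 23.4 + 3.7 = 27.1

27.1


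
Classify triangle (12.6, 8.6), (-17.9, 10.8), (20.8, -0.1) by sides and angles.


Side lengths squared: AB^2=935.09, BC^2=1616.5, CA^2=142.93
Sorted: [142.93, 935.09, 1616.5]
By sides: Scalene, By angles: Obtuse

Scalene, Obtuse


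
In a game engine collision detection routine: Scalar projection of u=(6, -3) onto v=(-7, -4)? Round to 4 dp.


u.v = -30, |v| = sqrt(65) = 8.0623
Scalar projection = u.v / |v| = -30 / sqrt(65) = -3.721

-3.721


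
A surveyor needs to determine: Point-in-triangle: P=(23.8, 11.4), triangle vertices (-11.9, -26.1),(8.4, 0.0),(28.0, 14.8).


Cross products: AB x AP = -170.52, BC x BP = -4.48, CA x CP = -36.12
All same sign? yes

Yes, inside
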